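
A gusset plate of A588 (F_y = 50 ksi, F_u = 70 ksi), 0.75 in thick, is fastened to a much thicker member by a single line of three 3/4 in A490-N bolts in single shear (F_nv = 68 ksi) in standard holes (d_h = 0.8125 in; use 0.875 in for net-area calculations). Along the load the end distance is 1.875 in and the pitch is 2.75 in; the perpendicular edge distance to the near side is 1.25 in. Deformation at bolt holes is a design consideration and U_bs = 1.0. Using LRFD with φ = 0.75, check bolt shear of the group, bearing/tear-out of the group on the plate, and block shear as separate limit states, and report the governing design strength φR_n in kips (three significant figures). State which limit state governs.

67.6 kips (bolt shear governs)

Bolt shear: A_b = π·0.75²/4 = 0.4418 in²; R_n = 68 × 0.4418 × 3 × 1 = 90.12 kips → 0.75 × 90.12 = 67.6 kips.
Bearing: edge l_c = 1.469, r_n = 92.53 kips; interior l_c = 1.938, r_n = 94.5 kips; R_n = 92.53 + 2·94.5 = 281.5 kips → 211 kips.
Block shear: A_gv = 5.531, A_nv = 3.891, A_nt = 0.6094 in²; R_n = min(0.6F_uA_nv, 0.6F_yA_gv) + U_bs·F_u·A_nt = 206.1 kips → 155 kips.
Bolt shear governs: 67.6 kips.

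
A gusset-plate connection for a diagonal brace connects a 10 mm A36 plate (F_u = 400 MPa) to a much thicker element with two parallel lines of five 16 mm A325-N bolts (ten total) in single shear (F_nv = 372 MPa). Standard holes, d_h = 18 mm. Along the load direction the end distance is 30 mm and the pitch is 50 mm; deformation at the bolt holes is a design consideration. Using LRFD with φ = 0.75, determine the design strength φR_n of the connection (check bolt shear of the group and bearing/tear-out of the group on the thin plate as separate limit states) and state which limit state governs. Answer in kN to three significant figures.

561 kN (bolt shear governs)

Bolt shear: A_b = π·16²/4 = 201.1 mm²; R_n = 372 × 201.1 × 10 × 1 / 1000 = 748 kN → 0.75 × 748 = 561 kN.
Bearing (1.2 l_c t F_u ≤ 2.4 d t F_u): upper limit = 2.4·16·10·400 / 1000 = 153.6 kN.
  Edge l_c = 30 − 18/2 = 21 → r_n = 100.8 kN; interior l_c = 50 − 18 = 32 → r_n = 153.6 kN.
  R_n,bearing = 2·100.8 + 8·153.6 = 1430 kN → 0.75 × 1430 = 1070 kN.
Bolt shear governs: 561 kN.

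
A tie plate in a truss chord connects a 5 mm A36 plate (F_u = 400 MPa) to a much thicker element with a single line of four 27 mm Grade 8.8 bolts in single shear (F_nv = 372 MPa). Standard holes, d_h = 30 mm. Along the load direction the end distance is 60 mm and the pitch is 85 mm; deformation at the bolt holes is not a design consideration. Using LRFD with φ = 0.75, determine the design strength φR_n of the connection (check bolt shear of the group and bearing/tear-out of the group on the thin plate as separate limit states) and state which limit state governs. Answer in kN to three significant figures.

Bolt shear: A_b = π·27²/4 = 572.6 mm²; R_n = 372 × 572.6 × 4 × 1 / 1000 = 852 kN → 0.75 × 852 = 639 kN.
Bearing (1.5 l_c t F_u ≤ 3.0 d t F_u): upper limit = 3.0·27·5·400 / 1000 = 162 kN.
  Edge l_c = 60 − 30/2 = 45 → r_n = 135 kN; interior l_c = 85 − 30 = 55 → r_n = 162 kN.
  R_n,bearing = 1·135 + 3·162 = 621 kN → 0.75 × 621 = 466 kN.
Bearing governs: 466 kN.

466 kN (bearing governs)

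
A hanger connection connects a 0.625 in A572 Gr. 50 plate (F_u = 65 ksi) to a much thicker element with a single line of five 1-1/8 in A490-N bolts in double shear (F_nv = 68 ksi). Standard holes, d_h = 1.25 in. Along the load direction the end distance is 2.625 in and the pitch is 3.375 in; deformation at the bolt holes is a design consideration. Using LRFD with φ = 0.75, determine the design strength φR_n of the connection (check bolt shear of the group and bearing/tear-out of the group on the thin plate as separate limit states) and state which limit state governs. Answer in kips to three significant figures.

384 kips (bearing governs)

Bolt shear: A_b = π·1.125²/4 = 0.994 in²; R_n = 68 × 0.994 × 5 × 2 = 675.9 kips → 0.75 × 675.9 = 507 kips.
Bearing (1.2 l_c t F_u ≤ 2.4 d t F_u): upper limit = 2.4·1.125·0.625·65 = 109.7 kips.
  Edge l_c = 2.625 − 1.25/2 = 2 → r_n = 97.5 kips; interior l_c = 3.375 − 1.25 = 2.125 → r_n = 103.6 kips.
  R_n,bearing = 1·97.5 + 4·103.6 = 511.9 kips → 0.75 × 511.9 = 384 kips.
Bearing governs: 384 kips.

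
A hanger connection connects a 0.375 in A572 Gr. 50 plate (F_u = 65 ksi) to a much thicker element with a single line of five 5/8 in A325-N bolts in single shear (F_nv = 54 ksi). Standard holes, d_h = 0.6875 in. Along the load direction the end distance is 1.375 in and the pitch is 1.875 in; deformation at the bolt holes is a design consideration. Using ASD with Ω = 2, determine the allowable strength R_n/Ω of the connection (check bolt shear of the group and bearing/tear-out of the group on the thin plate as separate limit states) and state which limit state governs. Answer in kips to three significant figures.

41.4 kips (bolt shear governs)

Bolt shear: A_b = π·0.625²/4 = 0.3068 in²; R_n = 54 × 0.3068 × 5 × 1 = 82.83 kips → 82.83 / 2 = 41.4 kips.
Bearing (1.2 l_c t F_u ≤ 2.4 d t F_u): upper limit = 2.4·0.625·0.375·65 = 36.56 kips.
  Edge l_c = 1.375 − 0.6875/2 = 1.031 → r_n = 30.16 kips; interior l_c = 1.875 − 0.6875 = 1.188 → r_n = 34.73 kips.
  R_n,bearing = 1·30.16 + 4·34.73 = 169.1 kips → 169.1 / 2 = 84.6 kips.
Bolt shear governs: 41.4 kips.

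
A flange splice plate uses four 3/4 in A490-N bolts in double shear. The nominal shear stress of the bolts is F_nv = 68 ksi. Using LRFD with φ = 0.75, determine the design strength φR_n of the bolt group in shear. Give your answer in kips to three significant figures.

A_b = π × 0.75² / 4 = 0.4418 in².
R_n = F_nv · A_b · n · n_s = 68 × 0.4418 × 4 × 2 = 240.3 kips.
Design strength φR_n = 0.75 × 240.3 = 180 kips.

180 kips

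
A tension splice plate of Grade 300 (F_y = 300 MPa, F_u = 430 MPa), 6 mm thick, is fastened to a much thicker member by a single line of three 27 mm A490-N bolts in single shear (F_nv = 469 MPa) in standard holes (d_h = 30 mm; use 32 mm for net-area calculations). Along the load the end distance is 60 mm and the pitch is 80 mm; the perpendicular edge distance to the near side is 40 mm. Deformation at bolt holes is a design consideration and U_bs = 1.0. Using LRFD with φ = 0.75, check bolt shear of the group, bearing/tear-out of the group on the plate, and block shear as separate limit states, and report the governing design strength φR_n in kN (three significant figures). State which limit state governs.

209 kN (block shear governs)

Bolt shear: A_b = π·27²/4 = 572.6 mm²; R_n = 469 × 572.6 × 3 × 1 / 1000 = 805.6 kN → 0.75 × 805.6 = 604 kN.
Bearing: edge l_c = 45, r_n = 139.3 kN; interior l_c = 50, r_n = 154.8 kN; R_n = 139.3 + 2·154.8 = 448.9 kN → 337 kN.
Block shear: A_gv = 1320, A_nv = 840, A_nt = 144 mm²; R_n = min(0.6F_uA_nv, 0.6F_yA_gv) + U_bs·F_u·A_nt = 278.6 kN → 209 kN.
Block shear governs: 209 kN.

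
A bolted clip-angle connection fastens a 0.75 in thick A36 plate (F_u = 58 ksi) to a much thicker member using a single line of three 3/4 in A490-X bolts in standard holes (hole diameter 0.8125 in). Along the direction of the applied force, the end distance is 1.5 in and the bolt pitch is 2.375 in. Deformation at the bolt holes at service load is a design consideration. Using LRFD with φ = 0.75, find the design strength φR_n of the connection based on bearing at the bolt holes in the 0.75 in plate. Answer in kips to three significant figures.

160 kips

Per bolt r_n = 1.2 l_c t F_u ≤ 2.4 d t F_u; upper limit = 2.4 × 0.75 × 0.75 × 58 = 78.3 kips.
Edge bolt: l_c = 1.5 − 0.8125/2 = 1.094 in → 1.2 × 1.094 × 0.75 × 58 = 57.09 → r_n = 57.09 kips.
Interior bolts: l_c = 2.375 − 0.8125 = 1.562 in → 1.2 × 1.562 × 0.75 × 58 = 81.56 → r_n = 78.3 kips.
R_n = 1 × 57.09 + 2 × 78.3 = 213.7 kips.
Design strength φR_n = 0.75 × 213.7 = 160 kips.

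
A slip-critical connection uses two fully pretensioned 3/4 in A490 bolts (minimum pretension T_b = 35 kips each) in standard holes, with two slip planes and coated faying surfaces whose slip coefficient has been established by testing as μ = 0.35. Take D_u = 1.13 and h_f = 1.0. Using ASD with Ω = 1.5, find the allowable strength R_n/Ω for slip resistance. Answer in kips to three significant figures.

R_n = μ · D_u · h_f · T_b · n_s · n_b = 0.35 × 1.13 × 1.0 × 35 × 2 × 2 = 55.37 kips.
Allowable strength R_n/Ω = 55.37 / 1.5 = 36.9 kips.

36.9 kips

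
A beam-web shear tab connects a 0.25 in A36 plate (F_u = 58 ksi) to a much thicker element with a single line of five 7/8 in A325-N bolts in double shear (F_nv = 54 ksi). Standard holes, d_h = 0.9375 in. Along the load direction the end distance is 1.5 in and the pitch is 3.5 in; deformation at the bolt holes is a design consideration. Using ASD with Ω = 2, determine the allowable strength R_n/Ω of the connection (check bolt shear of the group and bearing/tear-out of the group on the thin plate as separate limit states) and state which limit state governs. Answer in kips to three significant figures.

Bolt shear: A_b = π·0.875²/4 = 0.6013 in²; R_n = 54 × 0.6013 × 5 × 2 = 324.7 kips → 324.7 / 2 = 162 kips.
Bearing (1.2 l_c t F_u ≤ 2.4 d t F_u): upper limit = 2.4·0.875·0.25·58 = 30.45 kips.
  Edge l_c = 1.5 − 0.9375/2 = 1.031 → r_n = 17.94 kips; interior l_c = 3.5 − 0.9375 = 2.562 → r_n = 30.45 kips.
  R_n,bearing = 1·17.94 + 4·30.45 = 139.7 kips → 139.7 / 2 = 69.9 kips.
Bearing governs: 69.9 kips.

69.9 kips (bearing governs)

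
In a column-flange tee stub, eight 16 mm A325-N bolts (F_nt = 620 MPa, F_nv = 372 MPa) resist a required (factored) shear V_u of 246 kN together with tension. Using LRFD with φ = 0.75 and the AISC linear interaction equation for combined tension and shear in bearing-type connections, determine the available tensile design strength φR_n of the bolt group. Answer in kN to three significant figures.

562 kN

A_b = π·16²/4 = 201.1 mm²; f_rv = 246 × 1000 / (8 × 201.1) = 152.9 MPa.
F'_nt = 1.3 F_nt − (F_nt / φF_nv) f_rv = 1.3·620 − (620/(0.75·372))·152.9 = 466.1 MPa, capped at F_nt → F'_nt = 466.1 MPa.
R_n = F'_nt · A_b · n = 466.1 × 201.1 × 8 / 1000 = 749.8 kN.
Design strength φR_n = 0.75 × 749.8 = 562 kN.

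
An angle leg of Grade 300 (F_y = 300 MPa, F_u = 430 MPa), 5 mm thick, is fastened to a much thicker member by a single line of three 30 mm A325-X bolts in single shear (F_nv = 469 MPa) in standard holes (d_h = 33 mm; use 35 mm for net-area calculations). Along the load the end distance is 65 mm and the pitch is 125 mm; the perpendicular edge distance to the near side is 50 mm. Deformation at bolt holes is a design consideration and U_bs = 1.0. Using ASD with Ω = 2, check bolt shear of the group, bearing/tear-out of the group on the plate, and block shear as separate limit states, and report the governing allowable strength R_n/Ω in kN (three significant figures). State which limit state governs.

177 kN (block shear governs)

Bolt shear: A_b = π·30²/4 = 706.9 mm²; R_n = 469 × 706.9 × 3 × 1 / 1000 = 994.5 kN → 994.5 / 2 = 497 kN.
Bearing: edge l_c = 48.5, r_n = 125.1 kN; interior l_c = 92, r_n = 154.8 kN; R_n = 125.1 + 2·154.8 = 434.7 kN → 217 kN.
Block shear: A_gv = 1575, A_nv = 1138, A_nt = 162.5 mm²; R_n = min(0.6F_uA_nv, 0.6F_yA_gv) + U_bs·F_u·A_nt = 353.4 kN → 177 kN.
Block shear governs: 177 kN.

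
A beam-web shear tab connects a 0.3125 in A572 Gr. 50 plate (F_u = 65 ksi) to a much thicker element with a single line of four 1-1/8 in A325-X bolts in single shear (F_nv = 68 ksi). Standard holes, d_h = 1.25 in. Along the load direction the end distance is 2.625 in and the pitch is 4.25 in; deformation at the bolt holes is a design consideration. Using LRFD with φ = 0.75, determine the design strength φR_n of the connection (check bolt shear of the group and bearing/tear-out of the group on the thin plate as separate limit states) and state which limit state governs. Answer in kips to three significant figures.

Bolt shear: A_b = π·1.125²/4 = 0.994 in²; R_n = 68 × 0.994 × 4 × 1 = 270.4 kips → 0.75 × 270.4 = 203 kips.
Bearing (1.2 l_c t F_u ≤ 2.4 d t F_u): upper limit = 2.4·1.125·0.3125·65 = 54.84 kips.
  Edge l_c = 2.625 − 1.25/2 = 2 → r_n = 48.75 kips; interior l_c = 4.25 − 1.25 = 3 → r_n = 54.84 kips.
  R_n,bearing = 1·48.75 + 3·54.84 = 213.3 kips → 0.75 × 213.3 = 160 kips.
Bearing governs: 160 kips.

160 kips (bearing governs)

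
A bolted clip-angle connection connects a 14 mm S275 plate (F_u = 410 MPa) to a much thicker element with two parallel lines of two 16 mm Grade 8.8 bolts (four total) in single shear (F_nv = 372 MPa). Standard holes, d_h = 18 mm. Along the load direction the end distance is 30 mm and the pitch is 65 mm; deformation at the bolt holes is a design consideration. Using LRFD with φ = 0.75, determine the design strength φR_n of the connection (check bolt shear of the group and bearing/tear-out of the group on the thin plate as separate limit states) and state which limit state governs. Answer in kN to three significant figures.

224 kN (bolt shear governs)

Bolt shear: A_b = π·16²/4 = 201.1 mm²; R_n = 372 × 201.1 × 4 × 1 / 1000 = 299.2 kN → 0.75 × 299.2 = 224 kN.
Bearing (1.2 l_c t F_u ≤ 2.4 d t F_u): upper limit = 2.4·16·14·410 / 1000 = 220.4 kN.
  Edge l_c = 30 − 18/2 = 21 → r_n = 144.6 kN; interior l_c = 65 − 18 = 47 → r_n = 220.4 kN.
  R_n,bearing = 2·144.6 + 2·220.4 = 730.1 kN → 0.75 × 730.1 = 548 kN.
Bolt shear governs: 224 kN.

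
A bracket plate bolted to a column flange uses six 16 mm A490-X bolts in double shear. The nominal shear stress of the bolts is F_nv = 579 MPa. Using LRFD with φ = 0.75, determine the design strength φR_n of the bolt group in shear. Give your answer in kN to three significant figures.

A_b = π × 16² / 4 = 201.1 mm².
R_n = F_nv · A_b · n · n_s = 579 × 201.1 × 6 × 2 / 1000 = 1397 kN.
Design strength φR_n = 0.75 × 1397 = 1050 kN.

1050 kN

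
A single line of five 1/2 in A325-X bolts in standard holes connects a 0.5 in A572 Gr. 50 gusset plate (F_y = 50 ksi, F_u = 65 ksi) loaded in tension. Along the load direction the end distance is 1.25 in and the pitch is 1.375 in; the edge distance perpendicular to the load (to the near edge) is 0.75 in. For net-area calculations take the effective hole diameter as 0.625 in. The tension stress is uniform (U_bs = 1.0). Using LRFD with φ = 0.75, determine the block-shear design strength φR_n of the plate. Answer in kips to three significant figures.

68.2 kips

Shear plane L_v = 1.25 + 4·1.375 = 6.75 in; A_gv = 6.75 × 0.5 = 3.375 in².
A_nv = (6.75 − 4.5·0.625) × 0.5 = 1.969 in².
A_nt = (0.75 − 0.5·0.625) × 0.5 = 0.2188 in².
0.6 F_u A_nv = 76.78 kips; 0.6 F_y A_gv = 101.2 kips → shear rupture governs the shear term.
R_n = 76.78 + 1.0 × 65 × 0.2188 = 91 kips.
Design strength φR_n = 0.75 × 91 = 68.2 kips.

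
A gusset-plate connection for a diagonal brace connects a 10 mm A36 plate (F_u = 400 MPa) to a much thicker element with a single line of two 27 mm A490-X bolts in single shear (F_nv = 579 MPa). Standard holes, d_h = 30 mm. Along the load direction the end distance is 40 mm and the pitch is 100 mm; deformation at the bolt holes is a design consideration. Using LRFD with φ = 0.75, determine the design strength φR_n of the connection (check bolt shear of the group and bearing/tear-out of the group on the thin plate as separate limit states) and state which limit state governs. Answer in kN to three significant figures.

284 kN (bearing governs)

Bolt shear: A_b = π·27²/4 = 572.6 mm²; R_n = 579 × 572.6 × 2 × 1 / 1000 = 663 kN → 0.75 × 663 = 497 kN.
Bearing (1.2 l_c t F_u ≤ 2.4 d t F_u): upper limit = 2.4·27·10·400 / 1000 = 259.2 kN.
  Edge l_c = 40 − 30/2 = 25 → r_n = 120 kN; interior l_c = 100 − 30 = 70 → r_n = 259.2 kN.
  R_n,bearing = 1·120 + 1·259.2 = 379.2 kN → 0.75 × 379.2 = 284 kN.
Bearing governs: 284 kN.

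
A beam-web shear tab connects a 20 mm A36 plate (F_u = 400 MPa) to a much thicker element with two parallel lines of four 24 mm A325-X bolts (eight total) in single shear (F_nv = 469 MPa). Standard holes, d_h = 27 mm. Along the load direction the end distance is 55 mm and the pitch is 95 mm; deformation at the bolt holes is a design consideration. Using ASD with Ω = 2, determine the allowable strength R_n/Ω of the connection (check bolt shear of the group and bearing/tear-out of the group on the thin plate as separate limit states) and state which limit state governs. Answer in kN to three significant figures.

849 kN (bolt shear governs)

Bolt shear: A_b = π·24²/4 = 452.4 mm²; R_n = 469 × 452.4 × 8 × 1 / 1000 = 1697 kN → 1697 / 2 = 849 kN.
Bearing (1.2 l_c t F_u ≤ 2.4 d t F_u): upper limit = 2.4·24·20·400 / 1000 = 460.8 kN.
  Edge l_c = 55 − 27/2 = 41.5 → r_n = 398.4 kN; interior l_c = 95 − 27 = 68 → r_n = 460.8 kN.
  R_n,bearing = 2·398.4 + 6·460.8 = 3562 kN → 3562 / 2 = 1780 kN.
Bolt shear governs: 849 kN.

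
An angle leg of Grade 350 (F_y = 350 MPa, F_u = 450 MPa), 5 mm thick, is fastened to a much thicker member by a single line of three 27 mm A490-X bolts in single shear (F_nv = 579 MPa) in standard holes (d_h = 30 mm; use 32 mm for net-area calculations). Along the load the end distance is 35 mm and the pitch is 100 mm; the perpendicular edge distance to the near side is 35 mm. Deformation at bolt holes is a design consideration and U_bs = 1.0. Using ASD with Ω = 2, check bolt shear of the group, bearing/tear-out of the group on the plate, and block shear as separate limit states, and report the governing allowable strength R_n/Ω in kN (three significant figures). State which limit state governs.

Bolt shear: A_b = π·27²/4 = 572.6 mm²; R_n = 579 × 572.6 × 3 × 1 / 1000 = 994.5 kN → 994.5 / 2 = 497 kN.
Bearing: edge l_c = 20, r_n = 54 kN; interior l_c = 70, r_n = 145.8 kN; R_n = 54 + 2·145.8 = 345.6 kN → 173 kN.
Block shear: A_gv = 1175, A_nv = 775, A_nt = 95 mm²; R_n = min(0.6F_uA_nv, 0.6F_yA_gv) + U_bs·F_u·A_nt = 252 kN → 126 kN.
Block shear governs: 126 kN.

126 kN (block shear governs)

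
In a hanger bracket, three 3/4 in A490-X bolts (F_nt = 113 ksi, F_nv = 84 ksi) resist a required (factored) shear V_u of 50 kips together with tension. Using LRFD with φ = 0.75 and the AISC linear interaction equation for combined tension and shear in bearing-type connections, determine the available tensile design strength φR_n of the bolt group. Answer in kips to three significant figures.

78.8 kips

A_b = π·0.75²/4 = 0.4418 in²; f_rv = 50 / (3 × 0.4418) = 37.73 ksi.
F'_nt = 1.3 F_nt − (F_nt / φF_nv) f_rv = 1.3·113 − (113/(0.75·84))·37.73 = 79.23 ksi, capped at F_nt → F'_nt = 79.23 ksi.
R_n = F'_nt · A_b · n = 79.23 × 0.4418 × 3 = 105 kips.
Design strength φR_n = 0.75 × 105 = 78.8 kips.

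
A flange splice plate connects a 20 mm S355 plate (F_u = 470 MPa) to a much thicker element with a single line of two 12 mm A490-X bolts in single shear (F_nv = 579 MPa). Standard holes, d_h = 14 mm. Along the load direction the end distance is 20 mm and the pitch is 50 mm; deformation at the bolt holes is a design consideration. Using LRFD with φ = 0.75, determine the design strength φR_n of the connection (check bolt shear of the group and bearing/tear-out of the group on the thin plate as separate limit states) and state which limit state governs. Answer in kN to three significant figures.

98.2 kN (bolt shear governs)

Bolt shear: A_b = π·12²/4 = 113.1 mm²; R_n = 579 × 113.1 × 2 × 1 / 1000 = 131 kN → 0.75 × 131 = 98.2 kN.
Bearing (1.2 l_c t F_u ≤ 2.4 d t F_u): upper limit = 2.4·12·20·470 / 1000 = 270.7 kN.
  Edge l_c = 20 − 14/2 = 13 → r_n = 146.6 kN; interior l_c = 50 − 14 = 36 → r_n = 270.7 kN.
  R_n,bearing = 1·146.6 + 1·270.7 = 417.4 kN → 0.75 × 417.4 = 313 kN.
Bolt shear governs: 98.2 kN.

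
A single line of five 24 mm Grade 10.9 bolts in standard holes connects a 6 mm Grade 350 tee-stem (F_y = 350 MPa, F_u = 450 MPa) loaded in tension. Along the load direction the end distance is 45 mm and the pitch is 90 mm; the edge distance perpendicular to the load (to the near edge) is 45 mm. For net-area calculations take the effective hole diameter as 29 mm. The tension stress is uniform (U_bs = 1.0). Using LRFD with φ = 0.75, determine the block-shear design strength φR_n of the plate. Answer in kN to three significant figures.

Shear plane L_v = 45 + 4·90 = 405 mm; A_gv = 405 × 6 = 2430 mm².
A_nv = (405 − 4.5·29) × 6 = 1647 mm².
A_nt = (45 − 0.5·29) × 6 = 183 mm².
0.6 F_u A_nv = 444.7 kN; 0.6 F_y A_gv = 510.3 kN → shear rupture governs the shear term.
R_n = 444.7 + 1.0 × 450 × 183 / 1000 = 527 kN.
Design strength φR_n = 0.75 × 527 = 395 kN.

395 kN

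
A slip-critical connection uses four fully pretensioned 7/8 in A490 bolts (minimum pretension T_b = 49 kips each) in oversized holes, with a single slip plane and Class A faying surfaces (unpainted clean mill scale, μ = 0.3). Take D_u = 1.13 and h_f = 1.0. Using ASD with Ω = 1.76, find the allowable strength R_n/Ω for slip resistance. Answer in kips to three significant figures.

37.8 kips

R_n = μ · D_u · h_f · T_b · n_s · n_b = 0.3 × 1.13 × 1.0 × 49 × 1 × 4 = 66.44 kips.
Allowable strength R_n/Ω = 66.44 / 1.76 = 37.8 kips.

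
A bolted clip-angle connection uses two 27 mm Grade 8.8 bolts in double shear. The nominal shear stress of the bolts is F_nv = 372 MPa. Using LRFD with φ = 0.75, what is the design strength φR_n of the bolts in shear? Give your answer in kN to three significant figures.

A_b = π × 27² / 4 = 572.6 mm².
R_n = F_nv · A_b · n · n_s = 372 × 572.6 × 2 × 2 / 1000 = 852 kN.
Design strength φR_n = 0.75 × 852 = 639 kN.

639 kN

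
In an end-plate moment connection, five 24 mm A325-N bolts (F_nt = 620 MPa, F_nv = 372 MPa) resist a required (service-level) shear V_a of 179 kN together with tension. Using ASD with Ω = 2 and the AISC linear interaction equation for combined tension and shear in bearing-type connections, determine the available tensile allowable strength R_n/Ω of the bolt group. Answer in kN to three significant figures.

613 kN

A_b = π·24²/4 = 452.4 mm²; f_rv = 179 × 1000 / (5 × 452.4) = 79.14 MPa.
F'_nt = 1.3 F_nt − (Ω F_nt / F_nv) f_rv = 1.3·620 − (2·620/372)·79.14 = 542.2 MPa, capped at F_nt → F'_nt = 542.2 MPa.
R_n = F'_nt · A_b · n = 542.2 × 452.4 × 5 / 1000 = 1226 kN.
Allowable strength R_n/Ω = 1226 / 2 = 613 kN.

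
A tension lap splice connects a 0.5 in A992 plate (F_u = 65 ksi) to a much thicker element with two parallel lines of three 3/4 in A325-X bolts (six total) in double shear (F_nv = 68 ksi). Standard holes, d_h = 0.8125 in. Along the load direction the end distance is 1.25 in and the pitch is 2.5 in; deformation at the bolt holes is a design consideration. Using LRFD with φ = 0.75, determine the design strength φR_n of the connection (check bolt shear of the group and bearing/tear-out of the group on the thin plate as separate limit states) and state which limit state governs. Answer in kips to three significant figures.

225 kips (bearing governs)

Bolt shear: A_b = π·0.75²/4 = 0.4418 in²; R_n = 68 × 0.4418 × 6 × 2 = 360.5 kips → 0.75 × 360.5 = 270 kips.
Bearing (1.2 l_c t F_u ≤ 2.4 d t F_u): upper limit = 2.4·0.75·0.5·65 = 58.5 kips.
  Edge l_c = 1.25 − 0.8125/2 = 0.8438 → r_n = 32.91 kips; interior l_c = 2.5 − 0.8125 = 1.688 → r_n = 58.5 kips.
  R_n,bearing = 2·32.91 + 4·58.5 = 299.8 kips → 0.75 × 299.8 = 225 kips.
Bearing governs: 225 kips.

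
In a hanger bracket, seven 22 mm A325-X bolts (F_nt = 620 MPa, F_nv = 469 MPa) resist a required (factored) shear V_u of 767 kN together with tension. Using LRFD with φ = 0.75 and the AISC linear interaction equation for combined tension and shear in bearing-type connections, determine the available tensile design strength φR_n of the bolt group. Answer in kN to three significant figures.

595 kN

A_b = π·22²/4 = 380.1 mm²; f_rv = 767 × 1000 / (7 × 380.1) = 288.2 MPa.
F'_nt = 1.3 F_nt − (F_nt / φF_nv) f_rv = 1.3·620 − (620/(0.75·469))·288.2 = 297.9 MPa, capped at F_nt → F'_nt = 297.9 MPa.
R_n = F'_nt · A_b · n = 297.9 × 380.1 × 7 / 1000 = 792.8 kN.
Design strength φR_n = 0.75 × 792.8 = 595 kN.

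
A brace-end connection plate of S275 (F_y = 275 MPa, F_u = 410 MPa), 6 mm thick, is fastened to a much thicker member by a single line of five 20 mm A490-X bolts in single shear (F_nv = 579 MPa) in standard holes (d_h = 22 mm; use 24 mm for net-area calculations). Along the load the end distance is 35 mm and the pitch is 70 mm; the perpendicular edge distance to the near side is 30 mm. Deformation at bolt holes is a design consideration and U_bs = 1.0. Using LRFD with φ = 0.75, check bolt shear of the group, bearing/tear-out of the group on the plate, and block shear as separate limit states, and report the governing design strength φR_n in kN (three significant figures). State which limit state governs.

262 kN (block shear governs)

Bolt shear: A_b = π·20²/4 = 314.2 mm²; R_n = 579 × 314.2 × 5 × 1 / 1000 = 909.5 kN → 0.75 × 909.5 = 682 kN.
Bearing: edge l_c = 24, r_n = 70.85 kN; interior l_c = 48, r_n = 118.1 kN; R_n = 70.85 + 4·118.1 = 543.2 kN → 407 kN.
Block shear: A_gv = 1890, A_nv = 1242, A_nt = 108 mm²; R_n = min(0.6F_uA_nv, 0.6F_yA_gv) + U_bs·F_u·A_nt = 349.8 kN → 262 kN.
Block shear governs: 262 kN.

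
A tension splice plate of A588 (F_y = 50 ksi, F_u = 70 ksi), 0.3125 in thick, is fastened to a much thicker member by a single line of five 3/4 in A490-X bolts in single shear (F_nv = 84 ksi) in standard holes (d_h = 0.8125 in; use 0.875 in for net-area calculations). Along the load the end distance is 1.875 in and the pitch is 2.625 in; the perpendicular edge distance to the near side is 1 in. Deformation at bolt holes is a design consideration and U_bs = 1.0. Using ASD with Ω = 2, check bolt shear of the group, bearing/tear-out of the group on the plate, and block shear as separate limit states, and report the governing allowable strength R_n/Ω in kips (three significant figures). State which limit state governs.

61.5 kips (block shear governs)

Bolt shear: A_b = π·0.75²/4 = 0.4418 in²; R_n = 84 × 0.4418 × 5 × 1 = 185.6 kips → 185.6 / 2 = 92.8 kips.
Bearing: edge l_c = 1.469, r_n = 38.55 kips; interior l_c = 1.812, r_n = 39.38 kips; R_n = 38.55 + 4·39.38 = 196.1 kips → 98 kips.
Block shear: A_gv = 3.867, A_nv = 2.637, A_nt = 0.1758 in²; R_n = min(0.6F_uA_nv, 0.6F_yA_gv) + U_bs·F_u·A_nt = 123 kips → 61.5 kips.
Block shear governs: 61.5 kips.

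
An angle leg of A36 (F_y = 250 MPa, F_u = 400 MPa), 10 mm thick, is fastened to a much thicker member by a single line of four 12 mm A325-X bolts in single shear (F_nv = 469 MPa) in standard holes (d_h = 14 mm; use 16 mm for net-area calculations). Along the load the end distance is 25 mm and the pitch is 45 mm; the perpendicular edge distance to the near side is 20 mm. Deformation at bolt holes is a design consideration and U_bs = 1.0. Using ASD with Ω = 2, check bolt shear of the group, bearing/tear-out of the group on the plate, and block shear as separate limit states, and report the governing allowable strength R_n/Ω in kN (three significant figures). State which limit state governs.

106 kN (bolt shear governs)

Bolt shear: A_b = π·12²/4 = 113.1 mm²; R_n = 469 × 113.1 × 4 × 1 / 1000 = 212.2 kN → 212.2 / 2 = 106 kN.
Bearing: edge l_c = 18, r_n = 86.4 kN; interior l_c = 31, r_n = 115.2 kN; R_n = 86.4 + 3·115.2 = 432 kN → 216 kN.
Block shear: A_gv = 1600, A_nv = 1040, A_nt = 120 mm²; R_n = min(0.6F_uA_nv, 0.6F_yA_gv) + U_bs·F_u·A_nt = 288 kN → 144 kN.
Bolt shear governs: 106 kN.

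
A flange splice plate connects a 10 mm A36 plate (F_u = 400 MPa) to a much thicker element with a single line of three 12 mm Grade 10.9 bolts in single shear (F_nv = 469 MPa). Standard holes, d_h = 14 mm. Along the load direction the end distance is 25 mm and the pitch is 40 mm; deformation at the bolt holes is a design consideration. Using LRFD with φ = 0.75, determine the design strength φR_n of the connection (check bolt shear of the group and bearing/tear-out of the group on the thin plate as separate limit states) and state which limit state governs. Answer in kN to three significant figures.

119 kN (bolt shear governs)

Bolt shear: A_b = π·12²/4 = 113.1 mm²; R_n = 469 × 113.1 × 3 × 1 / 1000 = 159.1 kN → 0.75 × 159.1 = 119 kN.
Bearing (1.2 l_c t F_u ≤ 2.4 d t F_u): upper limit = 2.4·12·10·400 / 1000 = 115.2 kN.
  Edge l_c = 25 − 14/2 = 18 → r_n = 86.4 kN; interior l_c = 40 − 14 = 26 → r_n = 115.2 kN.
  R_n,bearing = 1·86.4 + 2·115.2 = 316.8 kN → 0.75 × 316.8 = 238 kN.
Bolt shear governs: 119 kN.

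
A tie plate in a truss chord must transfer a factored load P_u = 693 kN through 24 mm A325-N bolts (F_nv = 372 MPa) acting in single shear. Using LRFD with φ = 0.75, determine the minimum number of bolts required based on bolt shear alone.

6 bolts

A_b = π·24²/4 = 452.4 mm².
Per-bolt design strength φR_n = 0.75 × 372 × 452.4 × 1 / 1000 = 126.2 kN.
n ≥ 693 / 126.2 = 5.491 → use 6 bolts.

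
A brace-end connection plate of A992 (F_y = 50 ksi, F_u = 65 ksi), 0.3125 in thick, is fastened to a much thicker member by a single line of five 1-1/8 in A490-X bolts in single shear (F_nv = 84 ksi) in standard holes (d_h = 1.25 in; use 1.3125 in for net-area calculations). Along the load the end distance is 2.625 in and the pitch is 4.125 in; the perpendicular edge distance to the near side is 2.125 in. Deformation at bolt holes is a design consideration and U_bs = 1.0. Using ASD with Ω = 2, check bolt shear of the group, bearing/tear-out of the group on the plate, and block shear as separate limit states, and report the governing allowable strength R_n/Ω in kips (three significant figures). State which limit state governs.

Bolt shear: A_b = π·1.125²/4 = 0.994 in²; R_n = 84 × 0.994 × 5 × 1 = 417.5 kips → 417.5 / 2 = 209 kips.
Bearing: edge l_c = 2, r_n = 48.75 kips; interior l_c = 2.875, r_n = 54.84 kips; R_n = 48.75 + 4·54.84 = 268.1 kips → 134 kips.
Block shear: A_gv = 5.977, A_nv = 4.131, A_nt = 0.459 in²; R_n = min(0.6F_uA_nv, 0.6F_yA_gv) + U_bs·F_u·A_nt = 190.9 kips → 95.5 kips.
Block shear governs: 95.5 kips.

95.5 kips (block shear governs)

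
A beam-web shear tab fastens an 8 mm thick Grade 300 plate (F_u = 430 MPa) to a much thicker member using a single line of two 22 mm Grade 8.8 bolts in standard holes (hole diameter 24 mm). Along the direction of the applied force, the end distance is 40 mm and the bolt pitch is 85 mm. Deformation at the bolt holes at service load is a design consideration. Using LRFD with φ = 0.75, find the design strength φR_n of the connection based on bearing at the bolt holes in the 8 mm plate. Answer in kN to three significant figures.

223 kN

Per bolt r_n = 1.2 l_c t F_u ≤ 2.4 d t F_u; upper limit = 2.4 × 22 × 8 × 430 / 1000 = 181.6 kN.
Edge bolt: l_c = 40 − 24/2 = 28 mm → 1.2 × 28 × 8 × 430 / 1000 = 115.6 → r_n = 115.6 kN.
Interior bolts: l_c = 85 − 24 = 61 mm → 1.2 × 61 × 8 × 430 / 1000 = 251.8 → r_n = 181.6 kN.
R_n = 1 × 115.6 + 1 × 181.6 = 297.2 kN.
Design strength φR_n = 0.75 × 297.2 = 223 kN.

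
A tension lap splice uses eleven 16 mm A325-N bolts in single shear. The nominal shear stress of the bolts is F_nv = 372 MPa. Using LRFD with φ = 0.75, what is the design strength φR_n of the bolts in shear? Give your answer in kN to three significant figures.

A_b = π × 16² / 4 = 201.1 mm².
R_n = F_nv · A_b · n · n_s = 372 × 201.1 × 11 × 1 / 1000 = 822.7 kN.
Design strength φR_n = 0.75 × 822.7 = 617 kN.

617 kN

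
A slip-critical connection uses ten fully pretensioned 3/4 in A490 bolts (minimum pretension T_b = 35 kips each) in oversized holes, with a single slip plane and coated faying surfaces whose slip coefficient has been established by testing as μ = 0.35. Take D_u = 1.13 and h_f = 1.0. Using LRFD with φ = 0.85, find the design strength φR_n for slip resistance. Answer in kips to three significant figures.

R_n = μ · D_u · h_f · T_b · n_s · n_b = 0.35 × 1.13 × 1.0 × 35 × 1 × 10 = 138.4 kips.
Design strength φR_n = 0.85 × 138.4 = 118 kips.

118 kips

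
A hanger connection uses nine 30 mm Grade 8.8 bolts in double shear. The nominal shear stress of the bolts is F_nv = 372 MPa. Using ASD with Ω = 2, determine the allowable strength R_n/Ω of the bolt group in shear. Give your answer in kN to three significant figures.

2370 kN

A_b = π × 30² / 4 = 706.9 mm².
R_n = F_nv · A_b · n · n_s = 372 × 706.9 × 9 × 2 / 1000 = 4733 kN.
Allowable strength R_n/Ω = 4733 / 2 = 2370 kN.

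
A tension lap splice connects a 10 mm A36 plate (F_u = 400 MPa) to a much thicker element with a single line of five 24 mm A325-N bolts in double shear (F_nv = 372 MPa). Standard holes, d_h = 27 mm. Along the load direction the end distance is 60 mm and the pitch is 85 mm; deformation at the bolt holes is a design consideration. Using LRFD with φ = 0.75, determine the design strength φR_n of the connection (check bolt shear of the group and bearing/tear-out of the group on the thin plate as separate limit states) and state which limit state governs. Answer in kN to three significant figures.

859 kN (bearing governs)

Bolt shear: A_b = π·24²/4 = 452.4 mm²; R_n = 372 × 452.4 × 5 × 2 / 1000 = 1683 kN → 0.75 × 1683 = 1260 kN.
Bearing (1.2 l_c t F_u ≤ 2.4 d t F_u): upper limit = 2.4·24·10·400 / 1000 = 230.4 kN.
  Edge l_c = 60 − 27/2 = 46.5 → r_n = 223.2 kN; interior l_c = 85 − 27 = 58 → r_n = 230.4 kN.
  R_n,bearing = 1·223.2 + 4·230.4 = 1145 kN → 0.75 × 1145 = 859 kN.
Bearing governs: 859 kN.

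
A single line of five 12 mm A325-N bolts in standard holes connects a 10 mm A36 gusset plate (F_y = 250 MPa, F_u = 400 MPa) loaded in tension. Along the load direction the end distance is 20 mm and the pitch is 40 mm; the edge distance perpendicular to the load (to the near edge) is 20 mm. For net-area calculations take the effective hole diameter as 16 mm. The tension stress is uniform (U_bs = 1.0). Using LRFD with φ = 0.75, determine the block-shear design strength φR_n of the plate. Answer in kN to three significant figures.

230 kN

Shear plane L_v = 20 + 4·40 = 180 mm; A_gv = 180 × 10 = 1800 mm².
A_nv = (180 − 4.5·16) × 10 = 1080 mm².
A_nt = (20 − 0.5·16) × 10 = 120 mm².
0.6 F_u A_nv = 259.2 kN; 0.6 F_y A_gv = 270 kN → shear rupture governs the shear term.
R_n = 259.2 + 1.0 × 400 × 120 / 1000 = 307.2 kN.
Design strength φR_n = 0.75 × 307.2 = 230 kN.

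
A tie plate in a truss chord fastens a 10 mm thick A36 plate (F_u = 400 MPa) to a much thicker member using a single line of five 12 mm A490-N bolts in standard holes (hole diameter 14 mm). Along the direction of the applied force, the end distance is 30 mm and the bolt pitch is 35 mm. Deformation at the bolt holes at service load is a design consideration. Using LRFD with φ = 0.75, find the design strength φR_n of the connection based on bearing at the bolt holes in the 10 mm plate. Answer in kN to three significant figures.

Per bolt r_n = 1.2 l_c t F_u ≤ 2.4 d t F_u; upper limit = 2.4 × 12 × 10 × 400 / 1000 = 115.2 kN.
Edge bolt: l_c = 30 − 14/2 = 23 mm → 1.2 × 23 × 10 × 400 / 1000 = 110.4 → r_n = 110.4 kN.
Interior bolts: l_c = 35 − 14 = 21 mm → 1.2 × 21 × 10 × 400 / 1000 = 100.8 → r_n = 100.8 kN.
R_n = 1 × 110.4 + 4 × 100.8 = 513.6 kN.
Design strength φR_n = 0.75 × 513.6 = 385 kN.

385 kN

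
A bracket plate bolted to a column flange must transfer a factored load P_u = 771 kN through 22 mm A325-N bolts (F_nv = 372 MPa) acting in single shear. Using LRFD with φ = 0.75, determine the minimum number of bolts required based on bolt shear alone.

A_b = π·22²/4 = 380.1 mm².
Per-bolt design strength φR_n = 0.75 × 372 × 380.1 × 1 / 1000 = 106.1 kN.
n ≥ 771 / 106.1 = 7.27 → use 8 bolts.

8 bolts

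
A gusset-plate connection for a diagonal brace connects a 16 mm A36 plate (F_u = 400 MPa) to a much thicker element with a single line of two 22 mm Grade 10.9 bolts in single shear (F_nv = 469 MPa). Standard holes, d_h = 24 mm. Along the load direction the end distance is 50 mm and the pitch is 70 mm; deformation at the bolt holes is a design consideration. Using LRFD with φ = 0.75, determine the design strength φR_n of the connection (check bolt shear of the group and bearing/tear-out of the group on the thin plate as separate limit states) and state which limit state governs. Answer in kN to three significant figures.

Bolt shear: A_b = π·22²/4 = 380.1 mm²; R_n = 469 × 380.1 × 2 × 1 / 1000 = 356.6 kN → 0.75 × 356.6 = 267 kN.
Bearing (1.2 l_c t F_u ≤ 2.4 d t F_u): upper limit = 2.4·22·16·400 / 1000 = 337.9 kN.
  Edge l_c = 50 − 24/2 = 38 → r_n = 291.8 kN; interior l_c = 70 − 24 = 46 → r_n = 337.9 kN.
  R_n,bearing = 1·291.8 + 1·337.9 = 629.8 kN → 0.75 × 629.8 = 472 kN.
Bolt shear governs: 267 kN.

267 kN (bolt shear governs)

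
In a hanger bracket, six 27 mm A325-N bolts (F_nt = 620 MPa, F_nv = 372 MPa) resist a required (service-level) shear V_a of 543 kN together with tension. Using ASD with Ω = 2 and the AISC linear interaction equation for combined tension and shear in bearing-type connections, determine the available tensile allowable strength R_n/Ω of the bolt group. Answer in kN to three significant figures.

479 kN

A_b = π·27²/4 = 572.6 mm²; f_rv = 543 × 1000 / (6 × 572.6) = 158.1 MPa.
F'_nt = 1.3 F_nt − (Ω F_nt / F_nv) f_rv = 1.3·620 − (2·620/372)·158.1 = 279.1 MPa, capped at F_nt → F'_nt = 279.1 MPa.
R_n = F'_nt · A_b · n = 279.1 × 572.6 × 6 / 1000 = 958.9 kN.
Allowable strength R_n/Ω = 958.9 / 2 = 479 kN.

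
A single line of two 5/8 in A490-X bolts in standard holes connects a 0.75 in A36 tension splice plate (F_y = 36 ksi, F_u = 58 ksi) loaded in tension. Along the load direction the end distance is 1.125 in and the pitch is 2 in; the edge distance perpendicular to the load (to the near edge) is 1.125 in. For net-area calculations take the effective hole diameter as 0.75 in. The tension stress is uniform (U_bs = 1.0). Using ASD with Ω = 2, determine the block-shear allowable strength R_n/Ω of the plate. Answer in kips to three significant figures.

Shear plane L_v = 1.125 + 1·2 = 3.125 in; A_gv = 3.125 × 0.75 = 2.344 in².
A_nv = (3.125 − 1.5·0.75) × 0.75 = 1.5 in².
A_nt = (1.125 − 0.5·0.75) × 0.75 = 0.5625 in².
0.6 F_u A_nv = 52.2 kips; 0.6 F_y A_gv = 50.62 kips → shear yielding governs the shear term.
R_n = 50.62 + 1.0 × 58 × 0.5625 = 83.25 kips.
Allowable strength R_n/Ω = 83.25 / 2 = 41.6 kips.

41.6 kips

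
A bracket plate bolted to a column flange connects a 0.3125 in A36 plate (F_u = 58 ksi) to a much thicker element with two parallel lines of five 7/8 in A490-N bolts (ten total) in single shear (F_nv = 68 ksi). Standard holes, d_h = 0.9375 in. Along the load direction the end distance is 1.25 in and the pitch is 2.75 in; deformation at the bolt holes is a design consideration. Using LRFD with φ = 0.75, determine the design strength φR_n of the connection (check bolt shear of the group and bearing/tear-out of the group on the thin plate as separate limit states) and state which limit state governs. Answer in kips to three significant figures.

Bolt shear: A_b = π·0.875²/4 = 0.6013 in²; R_n = 68 × 0.6013 × 10 × 1 = 408.9 kips → 0.75 × 408.9 = 307 kips.
Bearing (1.2 l_c t F_u ≤ 2.4 d t F_u): upper limit = 2.4·0.875·0.3125·58 = 38.06 kips.
  Edge l_c = 1.25 − 0.9375/2 = 0.7812 → r_n = 16.99 kips; interior l_c = 2.75 − 0.9375 = 1.812 → r_n = 38.06 kips.
  R_n,bearing = 2·16.99 + 8·38.06 = 338.5 kips → 0.75 × 338.5 = 254 kips.
Bearing governs: 254 kips.

254 kips (bearing governs)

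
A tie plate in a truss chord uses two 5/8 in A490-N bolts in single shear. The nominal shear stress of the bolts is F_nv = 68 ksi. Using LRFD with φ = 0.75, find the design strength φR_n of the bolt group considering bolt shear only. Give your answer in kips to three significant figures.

A_b = π × 0.625² / 4 = 0.3068 in².
R_n = F_nv · A_b · n · n_s = 68 × 0.3068 × 2 × 1 = 41.72 kips.
Design strength φR_n = 0.75 × 41.72 = 31.3 kips.

31.3 kips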